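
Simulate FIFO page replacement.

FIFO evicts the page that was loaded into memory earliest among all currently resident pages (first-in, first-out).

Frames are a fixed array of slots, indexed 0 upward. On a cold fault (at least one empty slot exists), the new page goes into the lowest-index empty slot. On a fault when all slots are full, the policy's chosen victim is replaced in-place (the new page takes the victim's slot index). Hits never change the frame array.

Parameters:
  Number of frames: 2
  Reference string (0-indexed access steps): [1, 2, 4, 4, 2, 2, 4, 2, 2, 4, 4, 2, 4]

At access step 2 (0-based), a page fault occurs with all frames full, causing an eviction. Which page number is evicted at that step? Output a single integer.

Step 0: ref 1 -> FAULT, frames=[1,-]
Step 1: ref 2 -> FAULT, frames=[1,2]
Step 2: ref 4 -> FAULT, evict 1, frames=[4,2]
At step 2: evicted page 1

Answer: 1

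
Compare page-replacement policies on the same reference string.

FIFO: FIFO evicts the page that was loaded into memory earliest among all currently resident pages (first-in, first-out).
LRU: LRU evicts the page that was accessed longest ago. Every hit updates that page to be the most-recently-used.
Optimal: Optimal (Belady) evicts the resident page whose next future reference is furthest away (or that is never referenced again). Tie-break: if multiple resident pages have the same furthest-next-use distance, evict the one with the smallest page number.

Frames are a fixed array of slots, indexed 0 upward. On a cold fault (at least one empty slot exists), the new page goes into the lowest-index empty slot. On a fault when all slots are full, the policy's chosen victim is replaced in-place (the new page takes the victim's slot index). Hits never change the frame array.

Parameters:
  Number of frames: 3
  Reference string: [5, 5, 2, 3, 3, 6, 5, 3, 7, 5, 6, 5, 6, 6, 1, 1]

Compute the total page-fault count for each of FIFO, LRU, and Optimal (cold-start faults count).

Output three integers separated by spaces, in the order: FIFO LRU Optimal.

--- FIFO ---
  step 0: ref 5 -> FAULT, frames=[5,-,-] (faults so far: 1)
  step 1: ref 5 -> HIT, frames=[5,-,-] (faults so far: 1)
  step 2: ref 2 -> FAULT, frames=[5,2,-] (faults so far: 2)
  step 3: ref 3 -> FAULT, frames=[5,2,3] (faults so far: 3)
  step 4: ref 3 -> HIT, frames=[5,2,3] (faults so far: 3)
  step 5: ref 6 -> FAULT, evict 5, frames=[6,2,3] (faults so far: 4)
  step 6: ref 5 -> FAULT, evict 2, frames=[6,5,3] (faults so far: 5)
  step 7: ref 3 -> HIT, frames=[6,5,3] (faults so far: 5)
  step 8: ref 7 -> FAULT, evict 3, frames=[6,5,7] (faults so far: 6)
  step 9: ref 5 -> HIT, frames=[6,5,7] (faults so far: 6)
  step 10: ref 6 -> HIT, frames=[6,5,7] (faults so far: 6)
  step 11: ref 5 -> HIT, frames=[6,5,7] (faults so far: 6)
  step 12: ref 6 -> HIT, frames=[6,5,7] (faults so far: 6)
  step 13: ref 6 -> HIT, frames=[6,5,7] (faults so far: 6)
  step 14: ref 1 -> FAULT, evict 6, frames=[1,5,7] (faults so far: 7)
  step 15: ref 1 -> HIT, frames=[1,5,7] (faults so far: 7)
  FIFO total faults: 7
--- LRU ---
  step 0: ref 5 -> FAULT, frames=[5,-,-] (faults so far: 1)
  step 1: ref 5 -> HIT, frames=[5,-,-] (faults so far: 1)
  step 2: ref 2 -> FAULT, frames=[5,2,-] (faults so far: 2)
  step 3: ref 3 -> FAULT, frames=[5,2,3] (faults so far: 3)
  step 4: ref 3 -> HIT, frames=[5,2,3] (faults so far: 3)
  step 5: ref 6 -> FAULT, evict 5, frames=[6,2,3] (faults so far: 4)
  step 6: ref 5 -> FAULT, evict 2, frames=[6,5,3] (faults so far: 5)
  step 7: ref 3 -> HIT, frames=[6,5,3] (faults so far: 5)
  step 8: ref 7 -> FAULT, evict 6, frames=[7,5,3] (faults so far: 6)
  step 9: ref 5 -> HIT, frames=[7,5,3] (faults so far: 6)
  step 10: ref 6 -> FAULT, evict 3, frames=[7,5,6] (faults so far: 7)
  step 11: ref 5 -> HIT, frames=[7,5,6] (faults so far: 7)
  step 12: ref 6 -> HIT, frames=[7,5,6] (faults so far: 7)
  step 13: ref 6 -> HIT, frames=[7,5,6] (faults so far: 7)
  step 14: ref 1 -> FAULT, evict 7, frames=[1,5,6] (faults so far: 8)
  step 15: ref 1 -> HIT, frames=[1,5,6] (faults so far: 8)
  LRU total faults: 8
--- Optimal ---
  step 0: ref 5 -> FAULT, frames=[5,-,-] (faults so far: 1)
  step 1: ref 5 -> HIT, frames=[5,-,-] (faults so far: 1)
  step 2: ref 2 -> FAULT, frames=[5,2,-] (faults so far: 2)
  step 3: ref 3 -> FAULT, frames=[5,2,3] (faults so far: 3)
  step 4: ref 3 -> HIT, frames=[5,2,3] (faults so far: 3)
  step 5: ref 6 -> FAULT, evict 2, frames=[5,6,3] (faults so far: 4)
  step 6: ref 5 -> HIT, frames=[5,6,3] (faults so far: 4)
  step 7: ref 3 -> HIT, frames=[5,6,3] (faults so far: 4)
  step 8: ref 7 -> FAULT, evict 3, frames=[5,6,7] (faults so far: 5)
  step 9: ref 5 -> HIT, frames=[5,6,7] (faults so far: 5)
  step 10: ref 6 -> HIT, frames=[5,6,7] (faults so far: 5)
  step 11: ref 5 -> HIT, frames=[5,6,7] (faults so far: 5)
  step 12: ref 6 -> HIT, frames=[5,6,7] (faults so far: 5)
  step 13: ref 6 -> HIT, frames=[5,6,7] (faults so far: 5)
  step 14: ref 1 -> FAULT, evict 5, frames=[1,6,7] (faults so far: 6)
  step 15: ref 1 -> HIT, frames=[1,6,7] (faults so far: 6)
  Optimal total faults: 6

Answer: 7 8 6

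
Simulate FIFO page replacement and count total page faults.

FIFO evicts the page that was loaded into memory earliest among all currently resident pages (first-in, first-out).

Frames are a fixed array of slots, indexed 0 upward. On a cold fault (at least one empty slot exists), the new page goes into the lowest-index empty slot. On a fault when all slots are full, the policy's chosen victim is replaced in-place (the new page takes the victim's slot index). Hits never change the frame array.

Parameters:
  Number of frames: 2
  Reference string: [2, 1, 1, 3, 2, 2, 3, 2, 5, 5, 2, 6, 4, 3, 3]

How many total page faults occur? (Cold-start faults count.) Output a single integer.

Step 0: ref 2 → FAULT, frames=[2,-]
Step 1: ref 1 → FAULT, frames=[2,1]
Step 2: ref 1 → HIT, frames=[2,1]
Step 3: ref 3 → FAULT (evict 2), frames=[3,1]
Step 4: ref 2 → FAULT (evict 1), frames=[3,2]
Step 5: ref 2 → HIT, frames=[3,2]
Step 6: ref 3 → HIT, frames=[3,2]
Step 7: ref 2 → HIT, frames=[3,2]
Step 8: ref 5 → FAULT (evict 3), frames=[5,2]
Step 9: ref 5 → HIT, frames=[5,2]
Step 10: ref 2 → HIT, frames=[5,2]
Step 11: ref 6 → FAULT (evict 2), frames=[5,6]
Step 12: ref 4 → FAULT (evict 5), frames=[4,6]
Step 13: ref 3 → FAULT (evict 6), frames=[4,3]
Step 14: ref 3 → HIT, frames=[4,3]
Total faults: 8

Answer: 8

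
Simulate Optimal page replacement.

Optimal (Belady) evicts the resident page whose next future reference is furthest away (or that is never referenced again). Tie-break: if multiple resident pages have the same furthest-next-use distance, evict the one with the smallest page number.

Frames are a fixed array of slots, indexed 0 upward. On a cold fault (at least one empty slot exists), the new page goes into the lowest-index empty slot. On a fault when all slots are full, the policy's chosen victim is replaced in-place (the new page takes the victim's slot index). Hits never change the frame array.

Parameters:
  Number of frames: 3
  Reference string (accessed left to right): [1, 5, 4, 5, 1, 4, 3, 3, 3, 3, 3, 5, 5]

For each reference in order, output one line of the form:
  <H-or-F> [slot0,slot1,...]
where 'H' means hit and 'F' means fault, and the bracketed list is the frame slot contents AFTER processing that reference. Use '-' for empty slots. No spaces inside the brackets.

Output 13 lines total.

F [1,-,-]
F [1,5,-]
F [1,5,4]
H [1,5,4]
H [1,5,4]
H [1,5,4]
F [3,5,4]
H [3,5,4]
H [3,5,4]
H [3,5,4]
H [3,5,4]
H [3,5,4]
H [3,5,4]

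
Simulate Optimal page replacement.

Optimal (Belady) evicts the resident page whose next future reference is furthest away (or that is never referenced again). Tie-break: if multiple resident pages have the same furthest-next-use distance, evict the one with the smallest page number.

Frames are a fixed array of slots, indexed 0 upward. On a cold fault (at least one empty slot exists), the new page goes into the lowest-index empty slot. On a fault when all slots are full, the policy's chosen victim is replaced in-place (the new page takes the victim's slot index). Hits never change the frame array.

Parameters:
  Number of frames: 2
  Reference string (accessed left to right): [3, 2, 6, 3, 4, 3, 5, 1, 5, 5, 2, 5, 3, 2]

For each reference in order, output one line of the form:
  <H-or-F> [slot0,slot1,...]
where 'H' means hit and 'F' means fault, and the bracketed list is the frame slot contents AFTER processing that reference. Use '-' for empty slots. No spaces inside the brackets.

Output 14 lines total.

F [3,-]
F [3,2]
F [3,6]
H [3,6]
F [3,4]
H [3,4]
F [3,5]
F [1,5]
H [1,5]
H [1,5]
F [2,5]
H [2,5]
F [2,3]
H [2,3]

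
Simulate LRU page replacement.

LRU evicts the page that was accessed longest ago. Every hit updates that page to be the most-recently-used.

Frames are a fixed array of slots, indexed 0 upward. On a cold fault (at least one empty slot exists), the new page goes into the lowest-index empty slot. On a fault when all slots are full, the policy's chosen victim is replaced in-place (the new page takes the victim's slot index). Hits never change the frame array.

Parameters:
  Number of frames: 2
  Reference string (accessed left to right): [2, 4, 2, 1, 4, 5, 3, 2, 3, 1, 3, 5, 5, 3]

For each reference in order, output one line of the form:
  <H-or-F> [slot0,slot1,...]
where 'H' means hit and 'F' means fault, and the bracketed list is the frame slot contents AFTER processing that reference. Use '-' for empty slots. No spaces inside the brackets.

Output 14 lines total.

F [2,-]
F [2,4]
H [2,4]
F [2,1]
F [4,1]
F [4,5]
F [3,5]
F [3,2]
H [3,2]
F [3,1]
H [3,1]
F [3,5]
H [3,5]
H [3,5]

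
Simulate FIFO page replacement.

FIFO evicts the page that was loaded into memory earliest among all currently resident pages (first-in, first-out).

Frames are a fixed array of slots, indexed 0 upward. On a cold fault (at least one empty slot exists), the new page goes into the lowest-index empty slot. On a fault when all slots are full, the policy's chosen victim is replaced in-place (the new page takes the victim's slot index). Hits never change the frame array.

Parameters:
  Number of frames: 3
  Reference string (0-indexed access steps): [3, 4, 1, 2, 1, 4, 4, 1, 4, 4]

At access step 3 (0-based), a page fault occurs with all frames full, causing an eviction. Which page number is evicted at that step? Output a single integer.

Answer: 3

Derivation:
Step 0: ref 3 -> FAULT, frames=[3,-,-]
Step 1: ref 4 -> FAULT, frames=[3,4,-]
Step 2: ref 1 -> FAULT, frames=[3,4,1]
Step 3: ref 2 -> FAULT, evict 3, frames=[2,4,1]
At step 3: evicted page 3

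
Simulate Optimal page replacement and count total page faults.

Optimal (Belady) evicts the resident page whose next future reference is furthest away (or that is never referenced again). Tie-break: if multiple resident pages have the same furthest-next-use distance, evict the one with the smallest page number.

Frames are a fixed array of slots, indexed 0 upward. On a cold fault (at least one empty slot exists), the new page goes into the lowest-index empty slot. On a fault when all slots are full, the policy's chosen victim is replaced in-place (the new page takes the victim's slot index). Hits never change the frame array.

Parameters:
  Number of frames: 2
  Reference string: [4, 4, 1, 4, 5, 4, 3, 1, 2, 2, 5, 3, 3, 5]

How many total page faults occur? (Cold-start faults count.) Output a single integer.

Answer: 7

Derivation:
Step 0: ref 4 → FAULT, frames=[4,-]
Step 1: ref 4 → HIT, frames=[4,-]
Step 2: ref 1 → FAULT, frames=[4,1]
Step 3: ref 4 → HIT, frames=[4,1]
Step 4: ref 5 → FAULT (evict 1), frames=[4,5]
Step 5: ref 4 → HIT, frames=[4,5]
Step 6: ref 3 → FAULT (evict 4), frames=[3,5]
Step 7: ref 1 → FAULT (evict 3), frames=[1,5]
Step 8: ref 2 → FAULT (evict 1), frames=[2,5]
Step 9: ref 2 → HIT, frames=[2,5]
Step 10: ref 5 → HIT, frames=[2,5]
Step 11: ref 3 → FAULT (evict 2), frames=[3,5]
Step 12: ref 3 → HIT, frames=[3,5]
Step 13: ref 5 → HIT, frames=[3,5]
Total faults: 7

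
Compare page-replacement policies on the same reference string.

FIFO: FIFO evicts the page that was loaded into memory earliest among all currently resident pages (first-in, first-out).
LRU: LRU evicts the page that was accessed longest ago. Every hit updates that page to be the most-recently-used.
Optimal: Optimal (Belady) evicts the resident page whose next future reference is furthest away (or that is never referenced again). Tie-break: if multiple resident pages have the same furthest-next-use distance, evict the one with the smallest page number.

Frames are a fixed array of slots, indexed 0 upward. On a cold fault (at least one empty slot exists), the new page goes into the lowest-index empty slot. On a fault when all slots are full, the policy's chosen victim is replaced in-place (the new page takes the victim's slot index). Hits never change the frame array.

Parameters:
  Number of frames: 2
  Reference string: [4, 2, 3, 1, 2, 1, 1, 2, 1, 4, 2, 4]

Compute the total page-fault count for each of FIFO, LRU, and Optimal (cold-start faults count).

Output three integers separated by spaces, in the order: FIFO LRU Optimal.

Answer: 6 7 5

Derivation:
--- FIFO ---
  step 0: ref 4 -> FAULT, frames=[4,-] (faults so far: 1)
  step 1: ref 2 -> FAULT, frames=[4,2] (faults so far: 2)
  step 2: ref 3 -> FAULT, evict 4, frames=[3,2] (faults so far: 3)
  step 3: ref 1 -> FAULT, evict 2, frames=[3,1] (faults so far: 4)
  step 4: ref 2 -> FAULT, evict 3, frames=[2,1] (faults so far: 5)
  step 5: ref 1 -> HIT, frames=[2,1] (faults so far: 5)
  step 6: ref 1 -> HIT, frames=[2,1] (faults so far: 5)
  step 7: ref 2 -> HIT, frames=[2,1] (faults so far: 5)
  step 8: ref 1 -> HIT, frames=[2,1] (faults so far: 5)
  step 9: ref 4 -> FAULT, evict 1, frames=[2,4] (faults so far: 6)
  step 10: ref 2 -> HIT, frames=[2,4] (faults so far: 6)
  step 11: ref 4 -> HIT, frames=[2,4] (faults so far: 6)
  FIFO total faults: 6
--- LRU ---
  step 0: ref 4 -> FAULT, frames=[4,-] (faults so far: 1)
  step 1: ref 2 -> FAULT, frames=[4,2] (faults so far: 2)
  step 2: ref 3 -> FAULT, evict 4, frames=[3,2] (faults so far: 3)
  step 3: ref 1 -> FAULT, evict 2, frames=[3,1] (faults so far: 4)
  step 4: ref 2 -> FAULT, evict 3, frames=[2,1] (faults so far: 5)
  step 5: ref 1 -> HIT, frames=[2,1] (faults so far: 5)
  step 6: ref 1 -> HIT, frames=[2,1] (faults so far: 5)
  step 7: ref 2 -> HIT, frames=[2,1] (faults so far: 5)
  step 8: ref 1 -> HIT, frames=[2,1] (faults so far: 5)
  step 9: ref 4 -> FAULT, evict 2, frames=[4,1] (faults so far: 6)
  step 10: ref 2 -> FAULT, evict 1, frames=[4,2] (faults so far: 7)
  step 11: ref 4 -> HIT, frames=[4,2] (faults so far: 7)
  LRU total faults: 7
--- Optimal ---
  step 0: ref 4 -> FAULT, frames=[4,-] (faults so far: 1)
  step 1: ref 2 -> FAULT, frames=[4,2] (faults so far: 2)
  step 2: ref 3 -> FAULT, evict 4, frames=[3,2] (faults so far: 3)
  step 3: ref 1 -> FAULT, evict 3, frames=[1,2] (faults so far: 4)
  step 4: ref 2 -> HIT, frames=[1,2] (faults so far: 4)
  step 5: ref 1 -> HIT, frames=[1,2] (faults so far: 4)
  step 6: ref 1 -> HIT, frames=[1,2] (faults so far: 4)
  step 7: ref 2 -> HIT, frames=[1,2] (faults so far: 4)
  step 8: ref 1 -> HIT, frames=[1,2] (faults so far: 4)
  step 9: ref 4 -> FAULT, evict 1, frames=[4,2] (faults so far: 5)
  step 10: ref 2 -> HIT, frames=[4,2] (faults so far: 5)
  step 11: ref 4 -> HIT, frames=[4,2] (faults so far: 5)
  Optimal total faults: 5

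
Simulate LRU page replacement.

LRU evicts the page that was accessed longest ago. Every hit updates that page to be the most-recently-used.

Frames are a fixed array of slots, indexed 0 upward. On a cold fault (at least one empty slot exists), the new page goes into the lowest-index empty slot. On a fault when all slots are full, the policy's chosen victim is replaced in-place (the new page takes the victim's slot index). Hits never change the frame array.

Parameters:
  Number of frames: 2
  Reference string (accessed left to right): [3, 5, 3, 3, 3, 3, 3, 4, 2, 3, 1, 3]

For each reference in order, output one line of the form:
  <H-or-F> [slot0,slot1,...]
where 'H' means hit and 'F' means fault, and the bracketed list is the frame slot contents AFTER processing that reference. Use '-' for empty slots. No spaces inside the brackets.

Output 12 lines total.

F [3,-]
F [3,5]
H [3,5]
H [3,5]
H [3,5]
H [3,5]
H [3,5]
F [3,4]
F [2,4]
F [2,3]
F [1,3]
H [1,3]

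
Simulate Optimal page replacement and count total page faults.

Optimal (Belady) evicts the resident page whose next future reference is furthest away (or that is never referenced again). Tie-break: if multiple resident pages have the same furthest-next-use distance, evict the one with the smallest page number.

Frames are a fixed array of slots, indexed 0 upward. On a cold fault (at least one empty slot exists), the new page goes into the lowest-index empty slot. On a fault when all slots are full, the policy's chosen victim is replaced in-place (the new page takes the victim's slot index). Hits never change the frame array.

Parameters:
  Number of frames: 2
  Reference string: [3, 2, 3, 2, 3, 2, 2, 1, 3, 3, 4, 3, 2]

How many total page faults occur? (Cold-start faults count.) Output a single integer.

Step 0: ref 3 → FAULT, frames=[3,-]
Step 1: ref 2 → FAULT, frames=[3,2]
Step 2: ref 3 → HIT, frames=[3,2]
Step 3: ref 2 → HIT, frames=[3,2]
Step 4: ref 3 → HIT, frames=[3,2]
Step 5: ref 2 → HIT, frames=[3,2]
Step 6: ref 2 → HIT, frames=[3,2]
Step 7: ref 1 → FAULT (evict 2), frames=[3,1]
Step 8: ref 3 → HIT, frames=[3,1]
Step 9: ref 3 → HIT, frames=[3,1]
Step 10: ref 4 → FAULT (evict 1), frames=[3,4]
Step 11: ref 3 → HIT, frames=[3,4]
Step 12: ref 2 → FAULT (evict 3), frames=[2,4]
Total faults: 5

Answer: 5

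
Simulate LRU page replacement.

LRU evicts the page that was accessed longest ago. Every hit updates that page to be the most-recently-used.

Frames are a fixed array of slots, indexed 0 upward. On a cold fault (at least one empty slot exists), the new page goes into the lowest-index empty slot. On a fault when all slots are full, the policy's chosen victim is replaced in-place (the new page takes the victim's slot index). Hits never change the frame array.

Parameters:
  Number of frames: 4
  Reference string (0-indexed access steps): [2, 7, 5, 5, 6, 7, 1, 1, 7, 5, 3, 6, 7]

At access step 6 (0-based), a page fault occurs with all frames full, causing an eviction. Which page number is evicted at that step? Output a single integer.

Answer: 2

Derivation:
Step 0: ref 2 -> FAULT, frames=[2,-,-,-]
Step 1: ref 7 -> FAULT, frames=[2,7,-,-]
Step 2: ref 5 -> FAULT, frames=[2,7,5,-]
Step 3: ref 5 -> HIT, frames=[2,7,5,-]
Step 4: ref 6 -> FAULT, frames=[2,7,5,6]
Step 5: ref 7 -> HIT, frames=[2,7,5,6]
Step 6: ref 1 -> FAULT, evict 2, frames=[1,7,5,6]
At step 6: evicted page 2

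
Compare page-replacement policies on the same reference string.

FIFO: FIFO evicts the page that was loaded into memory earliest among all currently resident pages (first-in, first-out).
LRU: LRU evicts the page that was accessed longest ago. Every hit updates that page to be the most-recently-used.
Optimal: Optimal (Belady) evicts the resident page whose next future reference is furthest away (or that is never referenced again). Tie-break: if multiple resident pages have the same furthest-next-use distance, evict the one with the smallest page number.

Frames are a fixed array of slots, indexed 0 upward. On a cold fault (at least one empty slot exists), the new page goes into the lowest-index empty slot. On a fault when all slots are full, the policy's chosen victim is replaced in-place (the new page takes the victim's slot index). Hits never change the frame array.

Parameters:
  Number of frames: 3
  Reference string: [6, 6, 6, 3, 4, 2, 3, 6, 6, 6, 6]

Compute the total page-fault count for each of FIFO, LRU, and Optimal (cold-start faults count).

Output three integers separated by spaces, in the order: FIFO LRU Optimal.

Answer: 5 5 4

Derivation:
--- FIFO ---
  step 0: ref 6 -> FAULT, frames=[6,-,-] (faults so far: 1)
  step 1: ref 6 -> HIT, frames=[6,-,-] (faults so far: 1)
  step 2: ref 6 -> HIT, frames=[6,-,-] (faults so far: 1)
  step 3: ref 3 -> FAULT, frames=[6,3,-] (faults so far: 2)
  step 4: ref 4 -> FAULT, frames=[6,3,4] (faults so far: 3)
  step 5: ref 2 -> FAULT, evict 6, frames=[2,3,4] (faults so far: 4)
  step 6: ref 3 -> HIT, frames=[2,3,4] (faults so far: 4)
  step 7: ref 6 -> FAULT, evict 3, frames=[2,6,4] (faults so far: 5)
  step 8: ref 6 -> HIT, frames=[2,6,4] (faults so far: 5)
  step 9: ref 6 -> HIT, frames=[2,6,4] (faults so far: 5)
  step 10: ref 6 -> HIT, frames=[2,6,4] (faults so far: 5)
  FIFO total faults: 5
--- LRU ---
  step 0: ref 6 -> FAULT, frames=[6,-,-] (faults so far: 1)
  step 1: ref 6 -> HIT, frames=[6,-,-] (faults so far: 1)
  step 2: ref 6 -> HIT, frames=[6,-,-] (faults so far: 1)
  step 3: ref 3 -> FAULT, frames=[6,3,-] (faults so far: 2)
  step 4: ref 4 -> FAULT, frames=[6,3,4] (faults so far: 3)
  step 5: ref 2 -> FAULT, evict 6, frames=[2,3,4] (faults so far: 4)
  step 6: ref 3 -> HIT, frames=[2,3,4] (faults so far: 4)
  step 7: ref 6 -> FAULT, evict 4, frames=[2,3,6] (faults so far: 5)
  step 8: ref 6 -> HIT, frames=[2,3,6] (faults so far: 5)
  step 9: ref 6 -> HIT, frames=[2,3,6] (faults so far: 5)
  step 10: ref 6 -> HIT, frames=[2,3,6] (faults so far: 5)
  LRU total faults: 5
--- Optimal ---
  step 0: ref 6 -> FAULT, frames=[6,-,-] (faults so far: 1)
  step 1: ref 6 -> HIT, frames=[6,-,-] (faults so far: 1)
  step 2: ref 6 -> HIT, frames=[6,-,-] (faults so far: 1)
  step 3: ref 3 -> FAULT, frames=[6,3,-] (faults so far: 2)
  step 4: ref 4 -> FAULT, frames=[6,3,4] (faults so far: 3)
  step 5: ref 2 -> FAULT, evict 4, frames=[6,3,2] (faults so far: 4)
  step 6: ref 3 -> HIT, frames=[6,3,2] (faults so far: 4)
  step 7: ref 6 -> HIT, frames=[6,3,2] (faults so far: 4)
  step 8: ref 6 -> HIT, frames=[6,3,2] (faults so far: 4)
  step 9: ref 6 -> HIT, frames=[6,3,2] (faults so far: 4)
  step 10: ref 6 -> HIT, frames=[6,3,2] (faults so far: 4)
  Optimal total faults: 4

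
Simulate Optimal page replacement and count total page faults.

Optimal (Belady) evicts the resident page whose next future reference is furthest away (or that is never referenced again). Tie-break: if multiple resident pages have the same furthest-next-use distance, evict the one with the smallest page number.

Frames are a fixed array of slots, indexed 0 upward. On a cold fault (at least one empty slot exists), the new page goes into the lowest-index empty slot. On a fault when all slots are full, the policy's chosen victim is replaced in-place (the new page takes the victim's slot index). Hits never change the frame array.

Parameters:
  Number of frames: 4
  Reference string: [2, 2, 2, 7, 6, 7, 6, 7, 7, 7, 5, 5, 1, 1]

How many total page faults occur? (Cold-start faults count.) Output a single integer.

Step 0: ref 2 → FAULT, frames=[2,-,-,-]
Step 1: ref 2 → HIT, frames=[2,-,-,-]
Step 2: ref 2 → HIT, frames=[2,-,-,-]
Step 3: ref 7 → FAULT, frames=[2,7,-,-]
Step 4: ref 6 → FAULT, frames=[2,7,6,-]
Step 5: ref 7 → HIT, frames=[2,7,6,-]
Step 6: ref 6 → HIT, frames=[2,7,6,-]
Step 7: ref 7 → HIT, frames=[2,7,6,-]
Step 8: ref 7 → HIT, frames=[2,7,6,-]
Step 9: ref 7 → HIT, frames=[2,7,6,-]
Step 10: ref 5 → FAULT, frames=[2,7,6,5]
Step 11: ref 5 → HIT, frames=[2,7,6,5]
Step 12: ref 1 → FAULT (evict 2), frames=[1,7,6,5]
Step 13: ref 1 → HIT, frames=[1,7,6,5]
Total faults: 5

Answer: 5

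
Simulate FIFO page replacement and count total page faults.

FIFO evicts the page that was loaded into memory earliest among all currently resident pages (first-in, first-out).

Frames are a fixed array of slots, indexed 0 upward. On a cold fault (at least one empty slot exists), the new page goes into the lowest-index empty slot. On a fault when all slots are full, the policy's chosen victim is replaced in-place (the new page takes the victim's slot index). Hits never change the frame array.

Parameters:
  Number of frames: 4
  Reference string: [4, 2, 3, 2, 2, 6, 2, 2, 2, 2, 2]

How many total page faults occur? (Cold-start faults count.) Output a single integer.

Step 0: ref 4 → FAULT, frames=[4,-,-,-]
Step 1: ref 2 → FAULT, frames=[4,2,-,-]
Step 2: ref 3 → FAULT, frames=[4,2,3,-]
Step 3: ref 2 → HIT, frames=[4,2,3,-]
Step 4: ref 2 → HIT, frames=[4,2,3,-]
Step 5: ref 6 → FAULT, frames=[4,2,3,6]
Step 6: ref 2 → HIT, frames=[4,2,3,6]
Step 7: ref 2 → HIT, frames=[4,2,3,6]
Step 8: ref 2 → HIT, frames=[4,2,3,6]
Step 9: ref 2 → HIT, frames=[4,2,3,6]
Step 10: ref 2 → HIT, frames=[4,2,3,6]
Total faults: 4

Answer: 4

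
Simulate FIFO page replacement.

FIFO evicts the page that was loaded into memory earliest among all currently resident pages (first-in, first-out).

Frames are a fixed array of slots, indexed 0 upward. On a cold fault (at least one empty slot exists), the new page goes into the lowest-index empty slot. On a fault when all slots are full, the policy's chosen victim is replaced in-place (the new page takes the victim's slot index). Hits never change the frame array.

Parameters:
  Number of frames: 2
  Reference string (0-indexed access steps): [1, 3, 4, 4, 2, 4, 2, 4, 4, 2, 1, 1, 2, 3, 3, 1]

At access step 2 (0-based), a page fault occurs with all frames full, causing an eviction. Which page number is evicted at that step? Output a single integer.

Answer: 1

Derivation:
Step 0: ref 1 -> FAULT, frames=[1,-]
Step 1: ref 3 -> FAULT, frames=[1,3]
Step 2: ref 4 -> FAULT, evict 1, frames=[4,3]
At step 2: evicted page 1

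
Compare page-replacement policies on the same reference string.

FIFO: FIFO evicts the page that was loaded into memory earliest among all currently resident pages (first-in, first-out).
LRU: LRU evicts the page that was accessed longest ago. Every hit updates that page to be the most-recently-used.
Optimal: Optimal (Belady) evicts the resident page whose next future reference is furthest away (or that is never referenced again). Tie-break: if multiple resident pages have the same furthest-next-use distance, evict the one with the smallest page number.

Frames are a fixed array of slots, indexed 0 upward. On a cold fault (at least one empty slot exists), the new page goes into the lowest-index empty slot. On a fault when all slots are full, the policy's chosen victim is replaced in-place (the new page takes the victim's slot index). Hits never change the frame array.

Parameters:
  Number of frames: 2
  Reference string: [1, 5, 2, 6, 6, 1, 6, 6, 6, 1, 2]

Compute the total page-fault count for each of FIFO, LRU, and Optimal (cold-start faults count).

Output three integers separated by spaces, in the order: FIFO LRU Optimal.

--- FIFO ---
  step 0: ref 1 -> FAULT, frames=[1,-] (faults so far: 1)
  step 1: ref 5 -> FAULT, frames=[1,5] (faults so far: 2)
  step 2: ref 2 -> FAULT, evict 1, frames=[2,5] (faults so far: 3)
  step 3: ref 6 -> FAULT, evict 5, frames=[2,6] (faults so far: 4)
  step 4: ref 6 -> HIT, frames=[2,6] (faults so far: 4)
  step 5: ref 1 -> FAULT, evict 2, frames=[1,6] (faults so far: 5)
  step 6: ref 6 -> HIT, frames=[1,6] (faults so far: 5)
  step 7: ref 6 -> HIT, frames=[1,6] (faults so far: 5)
  step 8: ref 6 -> HIT, frames=[1,6] (faults so far: 5)
  step 9: ref 1 -> HIT, frames=[1,6] (faults so far: 5)
  step 10: ref 2 -> FAULT, evict 6, frames=[1,2] (faults so far: 6)
  FIFO total faults: 6
--- LRU ---
  step 0: ref 1 -> FAULT, frames=[1,-] (faults so far: 1)
  step 1: ref 5 -> FAULT, frames=[1,5] (faults so far: 2)
  step 2: ref 2 -> FAULT, evict 1, frames=[2,5] (faults so far: 3)
  step 3: ref 6 -> FAULT, evict 5, frames=[2,6] (faults so far: 4)
  step 4: ref 6 -> HIT, frames=[2,6] (faults so far: 4)
  step 5: ref 1 -> FAULT, evict 2, frames=[1,6] (faults so far: 5)
  step 6: ref 6 -> HIT, frames=[1,6] (faults so far: 5)
  step 7: ref 6 -> HIT, frames=[1,6] (faults so far: 5)
  step 8: ref 6 -> HIT, frames=[1,6] (faults so far: 5)
  step 9: ref 1 -> HIT, frames=[1,6] (faults so far: 5)
  step 10: ref 2 -> FAULT, evict 6, frames=[1,2] (faults so far: 6)
  LRU total faults: 6
--- Optimal ---
  step 0: ref 1 -> FAULT, frames=[1,-] (faults so far: 1)
  step 1: ref 5 -> FAULT, frames=[1,5] (faults so far: 2)
  step 2: ref 2 -> FAULT, evict 5, frames=[1,2] (faults so far: 3)
  step 3: ref 6 -> FAULT, evict 2, frames=[1,6] (faults so far: 4)
  step 4: ref 6 -> HIT, frames=[1,6] (faults so far: 4)
  step 5: ref 1 -> HIT, frames=[1,6] (faults so far: 4)
  step 6: ref 6 -> HIT, frames=[1,6] (faults so far: 4)
  step 7: ref 6 -> HIT, frames=[1,6] (faults so far: 4)
  step 8: ref 6 -> HIT, frames=[1,6] (faults so far: 4)
  step 9: ref 1 -> HIT, frames=[1,6] (faults so far: 4)
  step 10: ref 2 -> FAULT, evict 1, frames=[2,6] (faults so far: 5)
  Optimal total faults: 5

Answer: 6 6 5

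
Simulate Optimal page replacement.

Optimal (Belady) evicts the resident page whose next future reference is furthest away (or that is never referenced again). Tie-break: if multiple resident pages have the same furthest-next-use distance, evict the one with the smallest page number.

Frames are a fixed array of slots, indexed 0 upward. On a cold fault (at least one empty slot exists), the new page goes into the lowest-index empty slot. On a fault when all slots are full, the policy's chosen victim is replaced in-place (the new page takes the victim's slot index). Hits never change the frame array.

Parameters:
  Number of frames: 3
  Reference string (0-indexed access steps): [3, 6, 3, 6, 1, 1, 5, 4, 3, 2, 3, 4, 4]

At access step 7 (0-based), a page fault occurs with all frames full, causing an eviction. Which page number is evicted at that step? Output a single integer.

Answer: 5

Derivation:
Step 0: ref 3 -> FAULT, frames=[3,-,-]
Step 1: ref 6 -> FAULT, frames=[3,6,-]
Step 2: ref 3 -> HIT, frames=[3,6,-]
Step 3: ref 6 -> HIT, frames=[3,6,-]
Step 4: ref 1 -> FAULT, frames=[3,6,1]
Step 5: ref 1 -> HIT, frames=[3,6,1]
Step 6: ref 5 -> FAULT, evict 1, frames=[3,6,5]
Step 7: ref 4 -> FAULT, evict 5, frames=[3,6,4]
At step 7: evicted page 5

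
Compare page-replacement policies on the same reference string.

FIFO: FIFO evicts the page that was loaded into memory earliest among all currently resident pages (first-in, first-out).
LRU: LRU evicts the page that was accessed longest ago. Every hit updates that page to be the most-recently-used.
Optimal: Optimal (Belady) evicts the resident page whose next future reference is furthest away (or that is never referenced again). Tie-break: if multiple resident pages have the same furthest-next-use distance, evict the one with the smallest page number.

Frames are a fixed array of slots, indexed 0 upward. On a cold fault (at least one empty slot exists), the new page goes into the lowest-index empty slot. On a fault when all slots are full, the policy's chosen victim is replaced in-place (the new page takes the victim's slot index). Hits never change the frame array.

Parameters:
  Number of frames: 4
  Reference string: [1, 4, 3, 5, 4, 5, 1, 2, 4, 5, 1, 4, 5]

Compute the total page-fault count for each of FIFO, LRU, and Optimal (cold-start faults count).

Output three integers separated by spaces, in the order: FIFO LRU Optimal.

--- FIFO ---
  step 0: ref 1 -> FAULT, frames=[1,-,-,-] (faults so far: 1)
  step 1: ref 4 -> FAULT, frames=[1,4,-,-] (faults so far: 2)
  step 2: ref 3 -> FAULT, frames=[1,4,3,-] (faults so far: 3)
  step 3: ref 5 -> FAULT, frames=[1,4,3,5] (faults so far: 4)
  step 4: ref 4 -> HIT, frames=[1,4,3,5] (faults so far: 4)
  step 5: ref 5 -> HIT, frames=[1,4,3,5] (faults so far: 4)
  step 6: ref 1 -> HIT, frames=[1,4,3,5] (faults so far: 4)
  step 7: ref 2 -> FAULT, evict 1, frames=[2,4,3,5] (faults so far: 5)
  step 8: ref 4 -> HIT, frames=[2,4,3,5] (faults so far: 5)
  step 9: ref 5 -> HIT, frames=[2,4,3,5] (faults so far: 5)
  step 10: ref 1 -> FAULT, evict 4, frames=[2,1,3,5] (faults so far: 6)
  step 11: ref 4 -> FAULT, evict 3, frames=[2,1,4,5] (faults so far: 7)
  step 12: ref 5 -> HIT, frames=[2,1,4,5] (faults so far: 7)
  FIFO total faults: 7
--- LRU ---
  step 0: ref 1 -> FAULT, frames=[1,-,-,-] (faults so far: 1)
  step 1: ref 4 -> FAULT, frames=[1,4,-,-] (faults so far: 2)
  step 2: ref 3 -> FAULT, frames=[1,4,3,-] (faults so far: 3)
  step 3: ref 5 -> FAULT, frames=[1,4,3,5] (faults so far: 4)
  step 4: ref 4 -> HIT, frames=[1,4,3,5] (faults so far: 4)
  step 5: ref 5 -> HIT, frames=[1,4,3,5] (faults so far: 4)
  step 6: ref 1 -> HIT, frames=[1,4,3,5] (faults so far: 4)
  step 7: ref 2 -> FAULT, evict 3, frames=[1,4,2,5] (faults so far: 5)
  step 8: ref 4 -> HIT, frames=[1,4,2,5] (faults so far: 5)
  step 9: ref 5 -> HIT, frames=[1,4,2,5] (faults so far: 5)
  step 10: ref 1 -> HIT, frames=[1,4,2,5] (faults so far: 5)
  step 11: ref 4 -> HIT, frames=[1,4,2,5] (faults so far: 5)
  step 12: ref 5 -> HIT, frames=[1,4,2,5] (faults so far: 5)
  LRU total faults: 5
--- Optimal ---
  step 0: ref 1 -> FAULT, frames=[1,-,-,-] (faults so far: 1)
  step 1: ref 4 -> FAULT, frames=[1,4,-,-] (faults so far: 2)
  step 2: ref 3 -> FAULT, frames=[1,4,3,-] (faults so far: 3)
  step 3: ref 5 -> FAULT, frames=[1,4,3,5] (faults so far: 4)
  step 4: ref 4 -> HIT, frames=[1,4,3,5] (faults so far: 4)
  step 5: ref 5 -> HIT, frames=[1,4,3,5] (faults so far: 4)
  step 6: ref 1 -> HIT, frames=[1,4,3,5] (faults so far: 4)
  step 7: ref 2 -> FAULT, evict 3, frames=[1,4,2,5] (faults so far: 5)
  step 8: ref 4 -> HIT, frames=[1,4,2,5] (faults so far: 5)
  step 9: ref 5 -> HIT, frames=[1,4,2,5] (faults so far: 5)
  step 10: ref 1 -> HIT, frames=[1,4,2,5] (faults so far: 5)
  step 11: ref 4 -> HIT, frames=[1,4,2,5] (faults so far: 5)
  step 12: ref 5 -> HIT, frames=[1,4,2,5] (faults so far: 5)
  Optimal total faults: 5

Answer: 7 5 5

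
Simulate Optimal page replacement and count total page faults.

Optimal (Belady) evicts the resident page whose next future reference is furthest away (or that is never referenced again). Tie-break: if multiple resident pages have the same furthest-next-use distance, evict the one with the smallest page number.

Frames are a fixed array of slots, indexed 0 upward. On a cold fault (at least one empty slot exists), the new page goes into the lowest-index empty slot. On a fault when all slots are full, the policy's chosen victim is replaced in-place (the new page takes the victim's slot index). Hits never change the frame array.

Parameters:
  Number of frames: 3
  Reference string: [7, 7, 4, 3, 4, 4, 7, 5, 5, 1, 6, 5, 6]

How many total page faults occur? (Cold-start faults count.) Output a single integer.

Answer: 6

Derivation:
Step 0: ref 7 → FAULT, frames=[7,-,-]
Step 1: ref 7 → HIT, frames=[7,-,-]
Step 2: ref 4 → FAULT, frames=[7,4,-]
Step 3: ref 3 → FAULT, frames=[7,4,3]
Step 4: ref 4 → HIT, frames=[7,4,3]
Step 5: ref 4 → HIT, frames=[7,4,3]
Step 6: ref 7 → HIT, frames=[7,4,3]
Step 7: ref 5 → FAULT (evict 3), frames=[7,4,5]
Step 8: ref 5 → HIT, frames=[7,4,5]
Step 9: ref 1 → FAULT (evict 4), frames=[7,1,5]
Step 10: ref 6 → FAULT (evict 1), frames=[7,6,5]
Step 11: ref 5 → HIT, frames=[7,6,5]
Step 12: ref 6 → HIT, frames=[7,6,5]
Total faults: 6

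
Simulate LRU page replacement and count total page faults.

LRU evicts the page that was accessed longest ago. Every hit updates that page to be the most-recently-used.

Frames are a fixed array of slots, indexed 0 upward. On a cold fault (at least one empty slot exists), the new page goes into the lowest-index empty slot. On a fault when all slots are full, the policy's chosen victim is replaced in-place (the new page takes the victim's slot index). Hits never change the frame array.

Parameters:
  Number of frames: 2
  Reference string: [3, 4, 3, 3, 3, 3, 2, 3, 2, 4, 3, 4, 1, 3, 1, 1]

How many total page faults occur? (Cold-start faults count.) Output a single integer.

Answer: 7

Derivation:
Step 0: ref 3 → FAULT, frames=[3,-]
Step 1: ref 4 → FAULT, frames=[3,4]
Step 2: ref 3 → HIT, frames=[3,4]
Step 3: ref 3 → HIT, frames=[3,4]
Step 4: ref 3 → HIT, frames=[3,4]
Step 5: ref 3 → HIT, frames=[3,4]
Step 6: ref 2 → FAULT (evict 4), frames=[3,2]
Step 7: ref 3 → HIT, frames=[3,2]
Step 8: ref 2 → HIT, frames=[3,2]
Step 9: ref 4 → FAULT (evict 3), frames=[4,2]
Step 10: ref 3 → FAULT (evict 2), frames=[4,3]
Step 11: ref 4 → HIT, frames=[4,3]
Step 12: ref 1 → FAULT (evict 3), frames=[4,1]
Step 13: ref 3 → FAULT (evict 4), frames=[3,1]
Step 14: ref 1 → HIT, frames=[3,1]
Step 15: ref 1 → HIT, frames=[3,1]
Total faults: 7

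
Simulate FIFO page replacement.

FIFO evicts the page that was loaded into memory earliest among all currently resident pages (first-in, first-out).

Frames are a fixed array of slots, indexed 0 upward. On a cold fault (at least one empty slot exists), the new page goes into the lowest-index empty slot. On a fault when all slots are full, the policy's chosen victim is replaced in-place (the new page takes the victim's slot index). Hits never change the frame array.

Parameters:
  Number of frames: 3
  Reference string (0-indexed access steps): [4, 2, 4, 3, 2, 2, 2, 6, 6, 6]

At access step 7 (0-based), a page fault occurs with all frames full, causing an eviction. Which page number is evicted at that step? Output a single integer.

Step 0: ref 4 -> FAULT, frames=[4,-,-]
Step 1: ref 2 -> FAULT, frames=[4,2,-]
Step 2: ref 4 -> HIT, frames=[4,2,-]
Step 3: ref 3 -> FAULT, frames=[4,2,3]
Step 4: ref 2 -> HIT, frames=[4,2,3]
Step 5: ref 2 -> HIT, frames=[4,2,3]
Step 6: ref 2 -> HIT, frames=[4,2,3]
Step 7: ref 6 -> FAULT, evict 4, frames=[6,2,3]
At step 7: evicted page 4

Answer: 4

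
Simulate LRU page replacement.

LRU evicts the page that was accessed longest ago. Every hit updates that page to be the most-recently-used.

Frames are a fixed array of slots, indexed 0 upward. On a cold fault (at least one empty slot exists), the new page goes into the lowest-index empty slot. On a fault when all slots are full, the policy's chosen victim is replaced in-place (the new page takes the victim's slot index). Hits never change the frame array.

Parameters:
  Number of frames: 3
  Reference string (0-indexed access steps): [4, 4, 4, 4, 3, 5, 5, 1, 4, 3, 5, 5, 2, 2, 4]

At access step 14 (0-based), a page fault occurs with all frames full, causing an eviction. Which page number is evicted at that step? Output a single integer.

Answer: 3

Derivation:
Step 0: ref 4 -> FAULT, frames=[4,-,-]
Step 1: ref 4 -> HIT, frames=[4,-,-]
Step 2: ref 4 -> HIT, frames=[4,-,-]
Step 3: ref 4 -> HIT, frames=[4,-,-]
Step 4: ref 3 -> FAULT, frames=[4,3,-]
Step 5: ref 5 -> FAULT, frames=[4,3,5]
Step 6: ref 5 -> HIT, frames=[4,3,5]
Step 7: ref 1 -> FAULT, evict 4, frames=[1,3,5]
Step 8: ref 4 -> FAULT, evict 3, frames=[1,4,5]
Step 9: ref 3 -> FAULT, evict 5, frames=[1,4,3]
Step 10: ref 5 -> FAULT, evict 1, frames=[5,4,3]
Step 11: ref 5 -> HIT, frames=[5,4,3]
Step 12: ref 2 -> FAULT, evict 4, frames=[5,2,3]
Step 13: ref 2 -> HIT, frames=[5,2,3]
Step 14: ref 4 -> FAULT, evict 3, frames=[5,2,4]
At step 14: evicted page 3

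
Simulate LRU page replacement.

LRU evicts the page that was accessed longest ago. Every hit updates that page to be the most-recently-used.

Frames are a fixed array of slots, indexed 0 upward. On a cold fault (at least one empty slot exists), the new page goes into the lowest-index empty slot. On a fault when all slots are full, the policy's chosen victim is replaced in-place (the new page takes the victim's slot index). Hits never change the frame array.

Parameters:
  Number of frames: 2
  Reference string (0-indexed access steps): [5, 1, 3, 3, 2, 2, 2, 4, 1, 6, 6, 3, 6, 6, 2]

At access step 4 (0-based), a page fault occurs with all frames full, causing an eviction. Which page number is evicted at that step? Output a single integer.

Answer: 1

Derivation:
Step 0: ref 5 -> FAULT, frames=[5,-]
Step 1: ref 1 -> FAULT, frames=[5,1]
Step 2: ref 3 -> FAULT, evict 5, frames=[3,1]
Step 3: ref 3 -> HIT, frames=[3,1]
Step 4: ref 2 -> FAULT, evict 1, frames=[3,2]
At step 4: evicted page 1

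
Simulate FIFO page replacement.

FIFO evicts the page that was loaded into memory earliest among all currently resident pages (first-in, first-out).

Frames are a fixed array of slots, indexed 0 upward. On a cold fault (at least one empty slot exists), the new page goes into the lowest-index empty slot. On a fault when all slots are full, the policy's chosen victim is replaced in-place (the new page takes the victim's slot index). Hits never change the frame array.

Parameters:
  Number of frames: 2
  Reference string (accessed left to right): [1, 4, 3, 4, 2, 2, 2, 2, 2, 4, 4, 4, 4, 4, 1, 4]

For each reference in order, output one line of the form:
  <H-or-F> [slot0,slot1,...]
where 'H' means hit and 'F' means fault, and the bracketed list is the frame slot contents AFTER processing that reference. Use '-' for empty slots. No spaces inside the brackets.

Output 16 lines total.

F [1,-]
F [1,4]
F [3,4]
H [3,4]
F [3,2]
H [3,2]
H [3,2]
H [3,2]
H [3,2]
F [4,2]
H [4,2]
H [4,2]
H [4,2]
H [4,2]
F [4,1]
H [4,1]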